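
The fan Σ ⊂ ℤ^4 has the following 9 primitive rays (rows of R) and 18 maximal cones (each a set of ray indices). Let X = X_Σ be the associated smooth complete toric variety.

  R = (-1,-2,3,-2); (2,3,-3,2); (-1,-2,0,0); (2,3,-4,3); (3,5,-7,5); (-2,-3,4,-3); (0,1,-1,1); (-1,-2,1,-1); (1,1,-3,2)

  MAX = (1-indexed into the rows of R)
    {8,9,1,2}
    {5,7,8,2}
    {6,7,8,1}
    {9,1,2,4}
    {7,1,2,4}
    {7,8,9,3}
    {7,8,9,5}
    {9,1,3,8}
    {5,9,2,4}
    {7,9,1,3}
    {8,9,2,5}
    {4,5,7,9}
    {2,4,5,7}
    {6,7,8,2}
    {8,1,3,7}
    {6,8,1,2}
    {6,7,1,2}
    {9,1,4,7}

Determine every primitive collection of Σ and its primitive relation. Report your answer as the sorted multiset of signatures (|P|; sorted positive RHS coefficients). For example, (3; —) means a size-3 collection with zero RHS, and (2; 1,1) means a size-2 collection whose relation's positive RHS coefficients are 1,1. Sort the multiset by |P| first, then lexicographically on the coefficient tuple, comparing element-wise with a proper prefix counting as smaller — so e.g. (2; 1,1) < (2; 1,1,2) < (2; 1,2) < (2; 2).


12 minimal non-faces of Δ(Σ) (on 9 rays):

  {4,6}:  v_{4} + v_{6} = 0  so sig = (2; —)
  {1,5}:  v_{1} + v_{5} = v_{4}  so sig = (2; 1)
  {2,3}:  v_{2} + v_{3} = v_{9}  so sig = (2; 1)
  {4,8}:  v_{4} + v_{8} = v_{9}  so sig = (2; 1)
  {6,9}:  v_{6} + v_{9} = v_{8}  so sig = (2; 1)
  {5,6}:  v_{5} + v_{6} = v_{2} + v_{7} + v_{8}  so sig = (2; 1,1,1)
  {3,4}:  v_{3} + v_{4} = v_{1} + v_{7} + 2·v_{9}  so sig = (2; 1,1,2)
  {3,6}:  v_{3} + v_{6} = v_{1} + v_{7} + 2·v_{8}  so sig = (2; 1,1,2)
  {3,5}:  v_{3} + v_{5} = v_{7} + 2·v_{9}  so sig = (2; 1,2)
  {2,7,9}:  v_{2} + v_{7} + v_{9} = v_{5}  so sig = (3; 1)
  {1,2,7,8}:  v_{1} + v_{2} + v_{7} + v_{8} = 0  so sig = (4; —)
  {1,7,8,9}:  v_{1} + v_{7} + v_{8} + v_{9} = v_{3}  so sig = (4; 1)

Signatures (|P|; sorted positive RHS coefficients), sorted:
    |P|=2: 9 collections, coeffs (), (1), (1), (1), (1), (1,1,1), (1,1,2), (1,1,2), (1,2)
    |P|=3: 1 collection, coeffs (1)
    |P|=4: 2 collections, coeffs (), (1)


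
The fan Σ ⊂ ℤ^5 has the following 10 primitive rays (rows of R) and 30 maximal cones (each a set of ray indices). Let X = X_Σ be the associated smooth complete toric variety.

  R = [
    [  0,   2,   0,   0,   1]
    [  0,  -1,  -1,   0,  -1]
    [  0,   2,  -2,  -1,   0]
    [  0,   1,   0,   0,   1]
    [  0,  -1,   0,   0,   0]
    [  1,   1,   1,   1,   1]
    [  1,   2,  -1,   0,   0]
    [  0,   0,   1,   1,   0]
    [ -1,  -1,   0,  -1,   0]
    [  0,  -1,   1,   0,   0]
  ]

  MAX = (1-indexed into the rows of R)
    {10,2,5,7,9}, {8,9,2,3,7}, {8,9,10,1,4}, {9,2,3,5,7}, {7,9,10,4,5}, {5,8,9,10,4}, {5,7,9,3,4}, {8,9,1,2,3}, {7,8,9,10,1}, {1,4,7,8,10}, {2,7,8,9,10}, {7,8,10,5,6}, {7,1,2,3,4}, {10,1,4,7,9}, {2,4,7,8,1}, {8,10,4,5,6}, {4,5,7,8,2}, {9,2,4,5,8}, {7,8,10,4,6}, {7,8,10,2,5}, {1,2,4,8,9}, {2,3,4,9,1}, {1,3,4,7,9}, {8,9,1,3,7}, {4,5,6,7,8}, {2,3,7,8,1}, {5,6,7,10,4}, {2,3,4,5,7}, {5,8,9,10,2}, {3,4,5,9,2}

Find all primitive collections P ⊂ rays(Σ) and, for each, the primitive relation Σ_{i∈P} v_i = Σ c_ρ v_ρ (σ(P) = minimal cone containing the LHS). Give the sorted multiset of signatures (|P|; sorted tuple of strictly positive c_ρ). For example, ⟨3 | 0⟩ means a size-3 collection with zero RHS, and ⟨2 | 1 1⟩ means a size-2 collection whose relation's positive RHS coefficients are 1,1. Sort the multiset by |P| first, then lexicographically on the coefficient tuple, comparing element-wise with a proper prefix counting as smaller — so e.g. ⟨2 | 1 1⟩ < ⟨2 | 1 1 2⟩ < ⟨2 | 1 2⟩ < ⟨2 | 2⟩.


15 collections generate NE(X_Σ); each relation:

  P={1,5}:  v_{1} + v_{5} = v_{4}  ⇒ sig = ⟨2 | 1⟩
  P={3,6}:  v_{3} + v_{6} = v_{4} + v_{7}  ⇒ sig = ⟨2 | 1 1⟩
  P={3,10}:  v_{3} + v_{10} = v_{7} + v_{9}  ⇒ sig = ⟨2 | 1 1⟩
  P={6,9}:  v_{6} + v_{9} = v_{4} + v_{10}  ⇒ sig = ⟨2 | 1 1⟩
  P={1,6}:  v_{1} + v_{6} = 2·v_{4} + v_{7} + v_{8} + v_{10}  ⇒ sig = ⟨2 | 1 1 1 2⟩
  P={2,6}:  v_{2} + v_{6} = 2·v_{5} + v_{7} + v_{8}  ⇒ sig = ⟨2 | 1 1 2⟩
  P={1,2,10}:  v_{1} + v_{2} + v_{10} = 0  ⇒ sig = ⟨3 | 0⟩
  P={2,4,10}:  v_{2} + v_{4} + v_{10} = v_{5}  ⇒ sig = ⟨3 | 1⟩
  P={3,5,8}:  v_{3} + v_{5} + v_{8} = v_{1} + v_{2}  ⇒ sig = ⟨3 | 1 1⟩
  P={3,4,8}:  v_{3} + v_{4} + v_{8} = 2·v_{1} + v_{2}  ⇒ sig = ⟨3 | 1 2⟩
  P={5,7,8,9}:  v_{5} + v_{7} + v_{8} + v_{9} = 0  ⇒ sig = ⟨4 | 0⟩
  P={1,2,7,9}:  v_{1} + v_{2} + v_{7} + v_{9} = v_{3}  ⇒ sig = ⟨4 | 1⟩
  P={4,7,8,9}:  v_{4} + v_{7} + v_{8} + v_{9} = v_{1}  ⇒ sig = ⟨4 | 1⟩
  P={2,4,7,9}:  v_{2} + v_{4} + v_{7} + v_{9} = v_{3} + v_{5}  ⇒ sig = ⟨4 | 1 1⟩
  P={4,5,7,8,10}:  v_{4} + v_{5} + v_{7} + v_{8} + v_{10} = v_{6}  ⇒ sig = ⟨5 | 1⟩

so the primitive-relation signature multiset is
    |P|=2: 6 collections, coeffs (1), (1,1), (1,1), (1,1), (1,1,1,2), (1,1,2)
    |P|=3: 4 collections, coeffs (), (1), (1,1), (1,2)
    |P|=4: 4 collections, coeffs (), (1), (1), (1,1)
    |P|=5: 1 collection, coeffs (1)


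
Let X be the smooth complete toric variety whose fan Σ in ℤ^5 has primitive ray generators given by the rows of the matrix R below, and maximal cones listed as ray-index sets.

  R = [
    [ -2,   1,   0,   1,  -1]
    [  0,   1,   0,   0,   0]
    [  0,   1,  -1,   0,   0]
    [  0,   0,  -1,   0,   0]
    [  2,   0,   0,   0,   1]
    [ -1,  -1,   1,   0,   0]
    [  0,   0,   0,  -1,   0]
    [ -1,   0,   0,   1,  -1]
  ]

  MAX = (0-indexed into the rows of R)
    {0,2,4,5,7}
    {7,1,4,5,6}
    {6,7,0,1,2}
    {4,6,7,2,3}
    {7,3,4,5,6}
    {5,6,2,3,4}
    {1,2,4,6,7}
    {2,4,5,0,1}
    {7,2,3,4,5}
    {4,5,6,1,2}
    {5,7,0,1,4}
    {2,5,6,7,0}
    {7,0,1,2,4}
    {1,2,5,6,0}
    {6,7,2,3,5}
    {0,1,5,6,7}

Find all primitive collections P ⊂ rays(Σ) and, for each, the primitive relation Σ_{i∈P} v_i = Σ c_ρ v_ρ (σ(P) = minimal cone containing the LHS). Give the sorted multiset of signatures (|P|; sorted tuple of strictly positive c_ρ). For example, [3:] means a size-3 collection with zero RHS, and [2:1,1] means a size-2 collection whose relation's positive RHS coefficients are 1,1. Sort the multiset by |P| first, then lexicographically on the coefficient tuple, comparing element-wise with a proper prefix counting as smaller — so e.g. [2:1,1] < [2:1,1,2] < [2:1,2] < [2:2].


Primitive collections (5):

  • {1,3}:  v_{1} + v_{3} = v_{2}  ⟹  sig = [2:1]
  • {0,3}:  v_{0} + v_{3} = 2·v_{2} + v_{5} + v_{7}  ⟹  sig = [2:1,1,2]
  • {0,4,6}:  v_{0} + v_{4} + v_{6} = v_{1}  ⟹  sig = [3:1]
  • {1,2,5,7}:  v_{1} + v_{2} + v_{5} + v_{7} = v_{0}  ⟹  sig = [4:1]
  • {2,4,5,6,7}:  v_{2} + v_{4} + v_{5} + v_{6} + v_{7} = 0  ⟹  sig = [5:]

so the primitive-relation signature multiset is
[[2:1], [2:1,1,2], [3:1], [4:1], [5:]]


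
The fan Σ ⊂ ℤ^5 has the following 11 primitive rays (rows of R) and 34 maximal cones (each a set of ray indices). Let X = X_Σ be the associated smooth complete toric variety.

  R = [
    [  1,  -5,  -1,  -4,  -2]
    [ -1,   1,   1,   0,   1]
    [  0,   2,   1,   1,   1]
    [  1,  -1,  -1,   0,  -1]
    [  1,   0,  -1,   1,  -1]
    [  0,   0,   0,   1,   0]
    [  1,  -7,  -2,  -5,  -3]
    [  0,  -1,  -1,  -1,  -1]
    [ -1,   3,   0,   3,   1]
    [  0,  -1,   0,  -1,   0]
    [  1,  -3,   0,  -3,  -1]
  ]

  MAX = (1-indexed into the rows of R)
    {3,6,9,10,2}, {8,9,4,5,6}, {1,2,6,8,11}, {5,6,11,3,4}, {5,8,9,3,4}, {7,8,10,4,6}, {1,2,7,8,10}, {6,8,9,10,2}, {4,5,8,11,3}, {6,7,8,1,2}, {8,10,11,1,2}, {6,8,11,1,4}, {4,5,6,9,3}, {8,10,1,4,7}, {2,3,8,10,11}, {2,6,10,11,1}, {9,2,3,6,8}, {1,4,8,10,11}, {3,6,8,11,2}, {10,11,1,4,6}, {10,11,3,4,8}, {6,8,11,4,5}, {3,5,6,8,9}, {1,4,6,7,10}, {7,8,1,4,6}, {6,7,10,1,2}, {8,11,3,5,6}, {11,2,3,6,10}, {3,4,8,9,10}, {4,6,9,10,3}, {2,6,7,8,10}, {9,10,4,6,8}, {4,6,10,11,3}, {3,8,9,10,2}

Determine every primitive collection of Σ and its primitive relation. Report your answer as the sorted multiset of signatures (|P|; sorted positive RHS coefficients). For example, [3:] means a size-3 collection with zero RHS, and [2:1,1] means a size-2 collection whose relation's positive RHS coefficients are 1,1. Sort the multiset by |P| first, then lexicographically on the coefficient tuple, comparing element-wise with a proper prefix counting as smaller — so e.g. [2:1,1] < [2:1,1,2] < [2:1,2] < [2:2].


Δ(Σ) — 11 vertices, 15 min non-faces:

  P = {2,4}:  v_{2} + v_{4} = 0  so sig = [2:]
  P = {9,11}:  v_{9} + v_{11} = 0  so sig = [2:]
  P = {1,3}:  v_{1} + v_{3} = v_{11}  so sig = [2:1]
  P = {3,7}:  v_{3} + v_{7} = v_{1}  so sig = [2:1]
  P = {5,10}:  v_{5} + v_{10} = v_{4}  so sig = [2:1]
  P = {1,9}:  v_{1} + v_{9} = v_{6} + v_{8} + v_{10}  so sig = [2:1,1,1]
  P = {2,5}:  v_{2} + v_{5} = v_{3} + v_{6} + v_{8}  so sig = [2:1,1,1]
  P = {1,5}:  v_{1} + v_{5} = v_{4} + v_{6} + v_{8} + v_{11}  so sig = [2:1,1,1,1]
  P = {5,7}:  v_{5} + v_{7} = v_{1} + v_{4} + v_{6} + v_{8}  so sig = [2:1,1,1,1]
  P = {7,11}:  v_{7} + v_{11} = 2·v_{1}  so sig = [2:2]
  P = {7,9}:  v_{7} + v_{9} = 2·v_{6} + 2·v_{8} + 2·v_{10}  so sig = [2:2,2,2]
  P = {3,6,8,10}:  v_{3} + v_{6} + v_{8} + v_{10} = 0  so sig = [4:]
  P = {1,6,8,10}:  v_{1} + v_{6} + v_{8} + v_{10} = v_{7}  so sig = [4:1]
  P = {3,4,6,8}:  v_{3} + v_{4} + v_{6} + v_{8} = v_{5}  so sig = [4:1]
  P = {6,8,10,11}:  v_{6} + v_{8} + v_{10} + v_{11} = v_{1}  so sig = [4:1]

Hence PRS(X_Σ) =
[[2:], [2:], [2:1], [2:1], [2:1], [2:1,1,1], [2:1,1,1], [2:1,1,1,1], [2:1,1,1,1], [2:2], [2:2,2,2], [4:], [4:1], [4:1], [4:1]]


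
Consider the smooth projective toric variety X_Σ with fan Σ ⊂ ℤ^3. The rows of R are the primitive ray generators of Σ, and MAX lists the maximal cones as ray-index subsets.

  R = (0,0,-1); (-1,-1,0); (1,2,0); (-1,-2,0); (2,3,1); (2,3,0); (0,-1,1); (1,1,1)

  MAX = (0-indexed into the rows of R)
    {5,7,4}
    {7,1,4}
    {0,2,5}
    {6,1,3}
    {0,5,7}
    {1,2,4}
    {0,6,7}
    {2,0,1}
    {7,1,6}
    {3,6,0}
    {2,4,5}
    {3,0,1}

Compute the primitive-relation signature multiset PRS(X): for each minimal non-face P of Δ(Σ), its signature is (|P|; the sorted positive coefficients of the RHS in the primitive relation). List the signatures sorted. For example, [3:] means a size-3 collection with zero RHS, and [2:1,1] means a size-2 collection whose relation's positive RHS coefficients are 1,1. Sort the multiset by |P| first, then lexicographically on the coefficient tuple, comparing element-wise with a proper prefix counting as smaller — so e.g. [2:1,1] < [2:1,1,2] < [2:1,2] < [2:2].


Primitive collections (12):

  P={2,3}:  v_{2} + v_{3} = 0  →  sig = [2:]
  P={0,4}:  v_{0} + v_{4} = v_{5}  →  sig = [2:1]
  P={1,5}:  v_{1} + v_{5} = v_{2}  →  sig = [2:1]
  P={2,6}:  v_{2} + v_{6} = v_{7}  →  sig = [2:1]
  P={2,7}:  v_{2} + v_{7} = v_{4}  →  sig = [2:1]
  P={3,4}:  v_{3} + v_{4} = v_{7}  →  sig = [2:1]
  P={3,7}:  v_{3} + v_{7} = v_{6}  →  sig = [2:1]
  P={3,5}:  v_{3} + v_{5} = v_{0} + v_{7}  →  sig = [2:1,1]
  P={5,6}:  v_{5} + v_{6} = v_{0} + 2·v_{7}  →  sig = [2:1,2]
  P={4,6}:  v_{4} + v_{6} = 2·v_{7}  →  sig = [2:2]
  P={0,1,7}:  v_{0} + v_{1} + v_{7} = 0  →  sig = [3:]
  P={0,1,6}:  v_{0} + v_{1} + v_{6} = v_{3}  →  sig = [3:1]

so the primitive-relation signature multiset is
[[2:], [2:1], [2:1], [2:1], [2:1], [2:1], [2:1], [2:1,1], [2:1,2], [2:2], [3:], [3:1]]


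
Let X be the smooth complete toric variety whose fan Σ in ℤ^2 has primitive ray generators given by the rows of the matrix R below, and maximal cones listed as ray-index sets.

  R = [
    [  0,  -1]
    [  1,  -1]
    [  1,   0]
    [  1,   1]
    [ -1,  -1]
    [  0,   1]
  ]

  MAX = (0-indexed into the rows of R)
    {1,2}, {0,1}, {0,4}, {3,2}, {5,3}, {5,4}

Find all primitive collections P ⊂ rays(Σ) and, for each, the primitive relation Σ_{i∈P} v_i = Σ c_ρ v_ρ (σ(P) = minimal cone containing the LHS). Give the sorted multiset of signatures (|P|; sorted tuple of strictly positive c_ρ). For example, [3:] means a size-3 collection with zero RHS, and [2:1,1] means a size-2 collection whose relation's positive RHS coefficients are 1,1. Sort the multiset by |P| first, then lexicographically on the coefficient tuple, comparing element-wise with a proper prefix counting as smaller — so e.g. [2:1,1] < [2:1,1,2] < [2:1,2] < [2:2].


|primitive collections| = 9. Relations:

  {0,5}:  v_{0} + v_{5} = 0 ; sig = [2:]
  {3,4}:  v_{3} + v_{4} = 0 ; sig = [2:]
  {0,2}:  v_{0} + v_{2} = v_{1} ; sig = [2:1]
  {0,3}:  v_{0} + v_{3} = v_{2} ; sig = [2:1]
  {1,5}:  v_{1} + v_{5} = v_{2} ; sig = [2:1]
  {2,4}:  v_{2} + v_{4} = v_{0} ; sig = [2:1]
  {2,5}:  v_{2} + v_{5} = v_{3} ; sig = [2:1]
  {1,3}:  v_{1} + v_{3} = 2·v_{2} ; sig = [2:2]
  {1,4}:  v_{1} + v_{4} = 2·v_{0} ; sig = [2:2]

Signatures (|P|; sorted positive RHS coefficients), sorted:
[[2:], [2:], [2:1], [2:1], [2:1], [2:1], [2:1], [2:2], [2:2]]


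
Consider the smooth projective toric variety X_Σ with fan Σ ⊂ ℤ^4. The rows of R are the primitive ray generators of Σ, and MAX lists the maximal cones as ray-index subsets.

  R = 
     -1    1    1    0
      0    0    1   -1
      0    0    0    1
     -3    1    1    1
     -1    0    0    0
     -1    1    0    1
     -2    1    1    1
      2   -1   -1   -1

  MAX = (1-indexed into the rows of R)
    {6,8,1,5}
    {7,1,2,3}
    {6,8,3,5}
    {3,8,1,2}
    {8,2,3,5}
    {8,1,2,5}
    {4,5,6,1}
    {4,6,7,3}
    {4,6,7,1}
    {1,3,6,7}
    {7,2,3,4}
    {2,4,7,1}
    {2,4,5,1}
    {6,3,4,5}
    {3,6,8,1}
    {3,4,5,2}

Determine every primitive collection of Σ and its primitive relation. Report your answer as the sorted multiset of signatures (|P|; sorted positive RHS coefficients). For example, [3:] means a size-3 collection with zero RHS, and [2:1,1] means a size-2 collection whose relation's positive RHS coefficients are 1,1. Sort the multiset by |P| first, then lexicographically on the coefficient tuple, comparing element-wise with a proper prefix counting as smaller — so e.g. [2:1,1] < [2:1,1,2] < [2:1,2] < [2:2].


Primitive collections (6):

  • {7,8}:  v_{7} + v_{8} = 0  so sig = [2:]
  • {2,6}:  v_{2} + v_{6} = v_{1}  so sig = [2:1]
  • {4,8}:  v_{4} + v_{8} = v_{5}  so sig = [2:1]
  • {5,7}:  v_{5} + v_{7} = v_{4}  so sig = [2:1]
  • {1,3,5}:  v_{1} + v_{3} + v_{5} = v_{7}  so sig = [3:1]
  • {1,3,4}:  v_{1} + v_{3} + v_{4} = 2·v_{7}  so sig = [3:2]

Hence PRS(X_Σ) =
    [2:]
    [2:1]
    [2:1]
    [2:1]
    [3:1]
    [3:2]


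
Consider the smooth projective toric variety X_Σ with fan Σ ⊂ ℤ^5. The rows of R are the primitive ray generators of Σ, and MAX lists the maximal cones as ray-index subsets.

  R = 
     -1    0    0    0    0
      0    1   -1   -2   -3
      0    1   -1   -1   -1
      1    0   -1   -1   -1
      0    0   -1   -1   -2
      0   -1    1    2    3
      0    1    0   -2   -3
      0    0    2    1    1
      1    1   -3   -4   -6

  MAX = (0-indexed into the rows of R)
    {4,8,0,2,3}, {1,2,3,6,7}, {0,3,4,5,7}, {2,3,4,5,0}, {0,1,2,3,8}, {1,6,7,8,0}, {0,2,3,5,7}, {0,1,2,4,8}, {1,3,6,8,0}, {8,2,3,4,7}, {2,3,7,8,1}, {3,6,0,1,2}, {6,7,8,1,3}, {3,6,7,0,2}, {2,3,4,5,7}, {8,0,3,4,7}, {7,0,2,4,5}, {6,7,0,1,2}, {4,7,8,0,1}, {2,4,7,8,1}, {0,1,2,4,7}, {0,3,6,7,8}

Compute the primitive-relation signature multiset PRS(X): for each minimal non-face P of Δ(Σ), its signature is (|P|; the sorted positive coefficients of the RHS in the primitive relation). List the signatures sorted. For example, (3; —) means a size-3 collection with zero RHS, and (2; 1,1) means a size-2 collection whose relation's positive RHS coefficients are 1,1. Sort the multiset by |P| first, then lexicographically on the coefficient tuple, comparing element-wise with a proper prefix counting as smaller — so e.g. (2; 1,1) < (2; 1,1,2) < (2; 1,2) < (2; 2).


|primitive collections| = 9. Relations:

  • {1,5}:  v_{1} + v_{5} = 0  ⇒ sig = (2; —)
  • {5,8}:  v_{5} + v_{8} = v_{3} + v_{4}  ⇒ sig = (2; 1,1)
  • {4,6}:  v_{4} + v_{6} = v_{0} + v_{7} + v_{8}  ⇒ sig = (2; 1,1,1)
  • {5,6}:  v_{5} + v_{6} = v_{0} + v_{3} + v_{7}  ⇒ sig = (2; 1,1,1)
  • {1,3,4}:  v_{1} + v_{3} + v_{4} = v_{8}  ⇒ sig = (3; 1)
  • {2,6,8}:  v_{2} + v_{6} + v_{8} = 3·v_{1} + v_{3}  ⇒ sig = (3; 1,3)
  • {0,1,3,7}:  v_{0} + v_{1} + v_{3} + v_{7} = v_{6}  ⇒ sig = (4; 1)
  • {0,2,7,8}:  v_{0} + v_{2} + v_{7} + v_{8} = 2·v_{1}  ⇒ sig = (4; 2)
  • {0,2,3,4,7}:  v_{0} + v_{2} + v_{3} + v_{4} + v_{7} = v_{1}  ⇒ sig = (5; 1)

so the primitive-relation signature multiset is
    (2; —)
    (2; 1,1)
    (2; 1,1,1)
    (2; 1,1,1)
    (3; 1)
    (3; 1,3)
    (4; 1)
    (4; 2)
    (5; 1)


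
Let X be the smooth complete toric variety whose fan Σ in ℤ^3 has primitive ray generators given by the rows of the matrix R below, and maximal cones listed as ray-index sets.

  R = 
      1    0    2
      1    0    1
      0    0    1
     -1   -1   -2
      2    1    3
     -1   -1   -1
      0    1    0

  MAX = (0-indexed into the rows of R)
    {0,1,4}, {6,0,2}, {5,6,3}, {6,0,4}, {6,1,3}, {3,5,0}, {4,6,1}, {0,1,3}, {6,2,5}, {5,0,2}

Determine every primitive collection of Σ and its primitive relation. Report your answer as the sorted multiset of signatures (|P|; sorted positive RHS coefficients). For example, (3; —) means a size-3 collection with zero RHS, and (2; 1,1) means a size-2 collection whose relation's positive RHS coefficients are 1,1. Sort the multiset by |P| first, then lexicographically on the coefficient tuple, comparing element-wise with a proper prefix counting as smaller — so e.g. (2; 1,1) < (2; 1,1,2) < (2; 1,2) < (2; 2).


Σ has 9 primitive collections:

  P = {1,2}:  v_{1} + v_{2} = v_{0}  so sig = (2; 1)
  P = {2,3}:  v_{2} + v_{3} = v_{5}  so sig = (2; 1)
  P = {3,4}:  v_{3} + v_{4} = v_{1}  so sig = (2; 1)
  P = {4,5}:  v_{4} + v_{5} = v_{0}  so sig = (2; 1)
  P = {1,5}:  v_{1} + v_{5} = v_{0} + v_{3}  so sig = (2; 1,1)
  P = {2,4}:  v_{2} + v_{4} = 2·v_{0} + v_{6}  so sig = (2; 1,2)
  P = {0,3,6}:  v_{0} + v_{3} + v_{6} = 0  so sig = (3; —)
  P = {0,1,6}:  v_{0} + v_{1} + v_{6} = v_{4}  so sig = (3; 1)
  P = {0,5,6}:  v_{0} + v_{5} + v_{6} = v_{2}  so sig = (3; 1)

Sorted signature multiset PRS(X):
    (2; 1)
    (2; 1)
    (2; 1)
    (2; 1)
    (2; 1,1)
    (2; 1,2)
    (3; —)
    (3; 1)
    (3; 1)


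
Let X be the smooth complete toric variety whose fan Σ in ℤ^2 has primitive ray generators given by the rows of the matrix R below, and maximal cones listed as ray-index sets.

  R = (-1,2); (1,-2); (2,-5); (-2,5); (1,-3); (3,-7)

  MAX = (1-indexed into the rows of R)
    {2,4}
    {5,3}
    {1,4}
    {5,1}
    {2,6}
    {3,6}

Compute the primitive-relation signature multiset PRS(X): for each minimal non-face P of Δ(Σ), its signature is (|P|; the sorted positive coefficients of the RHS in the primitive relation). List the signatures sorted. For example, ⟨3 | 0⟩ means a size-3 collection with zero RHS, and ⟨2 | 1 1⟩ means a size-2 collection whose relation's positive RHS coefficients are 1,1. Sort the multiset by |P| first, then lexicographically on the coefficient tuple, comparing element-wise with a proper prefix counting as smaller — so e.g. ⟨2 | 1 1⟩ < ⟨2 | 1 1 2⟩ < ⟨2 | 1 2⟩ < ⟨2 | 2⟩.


Primitive collections (9):

  P = {1,2}:  v_{1} + v_{2} = 0  →  sig = ⟨2 | 0⟩
  P = {3,4}:  v_{3} + v_{4} = 0  →  sig = ⟨2 | 0⟩
  P = {1,3}:  v_{1} + v_{3} = v_{5}  →  sig = ⟨2 | 1⟩
  P = {1,6}:  v_{1} + v_{6} = v_{3}  →  sig = ⟨2 | 1⟩
  P = {2,3}:  v_{2} + v_{3} = v_{6}  →  sig = ⟨2 | 1⟩
  P = {2,5}:  v_{2} + v_{5} = v_{3}  →  sig = ⟨2 | 1⟩
  P = {4,5}:  v_{4} + v_{5} = v_{1}  →  sig = ⟨2 | 1⟩
  P = {4,6}:  v_{4} + v_{6} = v_{2}  →  sig = ⟨2 | 1⟩
  P = {5,6}:  v_{5} + v_{6} = 2·v_{3}  →  sig = ⟨2 | 2⟩

Sorted signature multiset PRS(X):
{ ⟨2 | 0⟩ ×2,  ⟨2 | 1⟩ ×6,  ⟨2 | 2⟩ }


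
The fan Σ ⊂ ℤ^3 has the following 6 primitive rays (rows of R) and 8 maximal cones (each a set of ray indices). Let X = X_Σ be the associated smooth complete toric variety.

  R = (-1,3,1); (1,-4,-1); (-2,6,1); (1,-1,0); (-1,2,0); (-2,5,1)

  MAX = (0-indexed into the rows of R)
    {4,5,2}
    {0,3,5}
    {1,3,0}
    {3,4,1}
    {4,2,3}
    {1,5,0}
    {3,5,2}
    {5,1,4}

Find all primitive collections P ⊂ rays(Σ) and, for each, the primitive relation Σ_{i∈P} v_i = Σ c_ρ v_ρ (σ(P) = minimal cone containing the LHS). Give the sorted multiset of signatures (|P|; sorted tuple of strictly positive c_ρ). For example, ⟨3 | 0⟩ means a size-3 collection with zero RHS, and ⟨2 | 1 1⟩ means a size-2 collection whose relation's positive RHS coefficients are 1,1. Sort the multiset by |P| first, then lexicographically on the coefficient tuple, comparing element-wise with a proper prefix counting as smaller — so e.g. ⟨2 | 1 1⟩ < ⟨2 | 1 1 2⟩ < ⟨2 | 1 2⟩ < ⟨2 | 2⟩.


The 5 primitive collections of Σ (r=6, n=3):

  P = {0,4}:  v_{0} + v_{4} = v_{5} — sig = ⟨2 | 1⟩
  P = {1,2}:  v_{1} + v_{2} = v_{4} — sig = ⟨2 | 1⟩
  P = {0,2}:  v_{0} + v_{2} = v_{3} + 2·v_{5} — sig = ⟨2 | 1 2⟩
  P = {1,3,5}:  v_{1} + v_{3} + v_{5} = 0 — sig = ⟨3 | 0⟩
  P = {3,4,5}:  v_{3} + v_{4} + v_{5} = v_{2} — sig = ⟨3 | 1⟩

Signatures (|P|; sorted positive RHS coefficients), sorted:
    |P|=2: 3 collections, coeffs (1), (1), (1,2)
    |P|=3: 2 collections, coeffs (), (1)


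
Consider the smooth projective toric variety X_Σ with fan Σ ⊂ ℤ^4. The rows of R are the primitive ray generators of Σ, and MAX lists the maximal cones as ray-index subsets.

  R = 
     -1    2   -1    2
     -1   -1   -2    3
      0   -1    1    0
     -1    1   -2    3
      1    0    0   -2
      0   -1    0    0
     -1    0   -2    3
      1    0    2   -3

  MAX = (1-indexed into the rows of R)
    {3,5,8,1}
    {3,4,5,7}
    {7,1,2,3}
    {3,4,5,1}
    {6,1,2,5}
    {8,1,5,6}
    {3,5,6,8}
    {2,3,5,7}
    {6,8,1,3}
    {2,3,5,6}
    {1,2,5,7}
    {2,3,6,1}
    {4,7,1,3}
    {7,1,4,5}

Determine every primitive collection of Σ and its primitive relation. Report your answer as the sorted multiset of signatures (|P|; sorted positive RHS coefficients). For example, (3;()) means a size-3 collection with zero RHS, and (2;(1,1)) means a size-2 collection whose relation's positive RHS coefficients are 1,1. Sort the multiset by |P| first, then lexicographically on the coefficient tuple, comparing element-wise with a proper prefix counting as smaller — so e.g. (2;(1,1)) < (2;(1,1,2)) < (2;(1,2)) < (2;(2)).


Δ(Σ) — 8 vertices, 9 min non-faces:

  P={7,8}:  v_{7} + v_{8} = 0  so sig = (2;())
  P={2,8}:  v_{2} + v_{8} = v_{6}  so sig = (2;(1))
  P={4,6}:  v_{4} + v_{6} = v_{7}  so sig = (2;(1))
  P={6,7}:  v_{6} + v_{7} = v_{2}  so sig = (2;(1))
  P={4,8}:  v_{4} + v_{8} = v_{1} + v_{3} + v_{5}  so sig = (2;(1,1,1))
  P={2,4}:  v_{2} + v_{4} = 2·v_{7}  so sig = (2;(2))
  P={1,3,5,6}:  v_{1} + v_{3} + v_{5} + v_{6} = 0  so sig = (4;())
  P={1,2,3,5}:  v_{1} + v_{2} + v_{3} + v_{5} = v_{7}  so sig = (4;(1))
  P={1,3,5,7}:  v_{1} + v_{3} + v_{5} + v_{7} = v_{4}  so sig = (4;(1))

Signatures (|P|; sorted positive RHS coefficients), sorted:
    |P|=2: 6 collections, coeffs (), (1), (1), (1), (1,1,1), (2)
    |P|=4: 3 collections, coeffs (), (1), (1)


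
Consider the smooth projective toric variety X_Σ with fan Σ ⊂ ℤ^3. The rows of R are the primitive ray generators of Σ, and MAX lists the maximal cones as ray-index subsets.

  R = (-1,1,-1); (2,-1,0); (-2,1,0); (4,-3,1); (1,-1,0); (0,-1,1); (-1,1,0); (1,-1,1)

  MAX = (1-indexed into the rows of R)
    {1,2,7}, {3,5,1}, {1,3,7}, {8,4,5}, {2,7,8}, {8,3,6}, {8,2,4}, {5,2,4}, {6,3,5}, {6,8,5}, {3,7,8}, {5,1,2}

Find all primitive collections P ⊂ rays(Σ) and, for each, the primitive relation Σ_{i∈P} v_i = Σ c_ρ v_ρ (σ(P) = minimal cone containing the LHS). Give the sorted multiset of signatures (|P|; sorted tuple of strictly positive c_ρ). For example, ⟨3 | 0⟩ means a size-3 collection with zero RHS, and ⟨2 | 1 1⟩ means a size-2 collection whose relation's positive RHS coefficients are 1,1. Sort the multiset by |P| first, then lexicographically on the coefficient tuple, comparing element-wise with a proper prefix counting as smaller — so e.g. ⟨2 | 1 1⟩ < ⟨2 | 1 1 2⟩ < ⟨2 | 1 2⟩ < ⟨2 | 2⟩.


12 minimal non-faces of Δ(Σ) (on 8 rays):

  P={1,8}:  v_{1} + v_{8} = 0  ⇒ sig = ⟨2 | 0⟩
  P={2,3}:  v_{2} + v_{3} = 0  ⇒ sig = ⟨2 | 0⟩
  P={5,7}:  v_{5} + v_{7} = 0  ⇒ sig = ⟨2 | 0⟩
  P={1,4}:  v_{1} + v_{4} = v_{2} + v_{5}  ⇒ sig = ⟨2 | 1 1⟩
  P={1,6}:  v_{1} + v_{6} = v_{3} + v_{5}  ⇒ sig = ⟨2 | 1 1⟩
  P={2,6}:  v_{2} + v_{6} = v_{5} + v_{8}  ⇒ sig = ⟨2 | 1 1⟩
  P={3,4}:  v_{3} + v_{4} = v_{5} + v_{8}  ⇒ sig = ⟨2 | 1 1⟩
  P={4,7}:  v_{4} + v_{7} = v_{2} + v_{8}  ⇒ sig = ⟨2 | 1 1⟩
  P={6,7}:  v_{6} + v_{7} = v_{3} + v_{8}  ⇒ sig = ⟨2 | 1 1⟩
  P={4,6}:  v_{4} + v_{6} = 2·v_{5} + 2·v_{8}  ⇒ sig = ⟨2 | 2 2⟩
  P={2,5,8}:  v_{2} + v_{5} + v_{8} = v_{4}  ⇒ sig = ⟨3 | 1⟩
  P={3,5,8}:  v_{3} + v_{5} + v_{8} = v_{6}  ⇒ sig = ⟨3 | 1⟩

Hence PRS(X_Σ) =
    ⟨2 | 0⟩
    ⟨2 | 0⟩
    ⟨2 | 0⟩
    ⟨2 | 1 1⟩
    ⟨2 | 1 1⟩
    ⟨2 | 1 1⟩
    ⟨2 | 1 1⟩
    ⟨2 | 1 1⟩
    ⟨2 | 1 1⟩
    ⟨2 | 2 2⟩
    ⟨3 | 1⟩
    ⟨3 | 1⟩


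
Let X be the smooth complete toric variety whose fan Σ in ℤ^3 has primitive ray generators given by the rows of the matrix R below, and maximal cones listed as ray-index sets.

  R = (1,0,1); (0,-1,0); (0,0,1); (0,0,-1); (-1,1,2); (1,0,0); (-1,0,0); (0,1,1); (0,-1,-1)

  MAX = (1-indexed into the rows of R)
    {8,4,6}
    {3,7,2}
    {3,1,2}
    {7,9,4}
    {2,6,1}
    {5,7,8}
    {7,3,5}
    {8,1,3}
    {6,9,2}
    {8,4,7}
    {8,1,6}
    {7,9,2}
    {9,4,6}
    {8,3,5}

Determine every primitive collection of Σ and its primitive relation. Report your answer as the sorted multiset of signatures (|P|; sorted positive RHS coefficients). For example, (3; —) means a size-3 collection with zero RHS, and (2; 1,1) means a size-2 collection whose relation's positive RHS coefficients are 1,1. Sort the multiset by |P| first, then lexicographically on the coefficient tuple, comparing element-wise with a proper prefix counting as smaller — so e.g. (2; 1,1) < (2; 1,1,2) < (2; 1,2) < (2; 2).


16 collections generate NE(X_Σ); each relation:

  • {3,4}:  v_{3} + v_{4} = 0 — sig = (2; —)
  • {6,7}:  v_{6} + v_{7} = 0 — sig = (2; —)
  • {8,9}:  v_{8} + v_{9} = 0 — sig = (2; —)
  • {1,4}:  v_{1} + v_{4} = v_{6} — sig = (2; 1)
  • {1,7}:  v_{1} + v_{7} = v_{3} — sig = (2; 1)
  • {2,4}:  v_{2} + v_{4} = v_{9} — sig = (2; 1)
  • {2,8}:  v_{2} + v_{8} = v_{3} — sig = (2; 1)
  • {3,6}:  v_{3} + v_{6} = v_{1} — sig = (2; 1)
  • {3,9}:  v_{3} + v_{9} = v_{2} — sig = (2; 1)
  • {1,9}:  v_{1} + v_{9} = v_{2} + v_{6} — sig = (2; 1,1)
  • {4,5}:  v_{4} + v_{5} = v_{7} + v_{8} — sig = (2; 1,1)
  • {5,6}:  v_{5} + v_{6} = v_{3} + v_{8} — sig = (2; 1,1)
  • {5,9}:  v_{5} + v_{9} = v_{3} + v_{7} — sig = (2; 1,1)
  • {1,5}:  v_{1} + v_{5} = 2·v_{3} + v_{8} — sig = (2; 1,2)
  • {2,5}:  v_{2} + v_{5} = 2·v_{3} + v_{7} — sig = (2; 1,2)
  • {3,7,8}:  v_{3} + v_{7} + v_{8} = v_{5} — sig = (3; 1)

Hence PRS(X_Σ) =
    (2; —)
    (2; —)
    (2; —)
    (2; 1)
    (2; 1)
    (2; 1)
    (2; 1)
    (2; 1)
    (2; 1)
    (2; 1,1)
    (2; 1,1)
    (2; 1,1)
    (2; 1,1)
    (2; 1,2)
    (2; 1,2)
    (3; 1)


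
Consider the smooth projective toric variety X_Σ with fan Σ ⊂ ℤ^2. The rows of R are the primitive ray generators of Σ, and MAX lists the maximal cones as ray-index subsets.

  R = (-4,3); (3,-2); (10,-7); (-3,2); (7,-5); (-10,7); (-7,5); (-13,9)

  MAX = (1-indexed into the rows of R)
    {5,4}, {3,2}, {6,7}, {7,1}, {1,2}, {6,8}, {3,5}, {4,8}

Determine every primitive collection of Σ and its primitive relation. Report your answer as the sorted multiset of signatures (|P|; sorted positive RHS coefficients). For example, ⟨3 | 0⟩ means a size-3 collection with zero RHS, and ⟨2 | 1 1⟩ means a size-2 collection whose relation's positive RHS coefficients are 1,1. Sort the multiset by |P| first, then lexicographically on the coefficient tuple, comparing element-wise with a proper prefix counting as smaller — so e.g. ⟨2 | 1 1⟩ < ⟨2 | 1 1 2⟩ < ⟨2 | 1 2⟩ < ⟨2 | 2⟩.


Minimal non-faces — 20 found among 8 rays, 8 max cones:

  • {2,4}:  v_{2} + v_{4} = 0 — sig = ⟨2 | 0⟩
  • {3,6}:  v_{3} + v_{6} = 0 — sig = ⟨2 | 0⟩
  • {5,7}:  v_{5} + v_{7} = 0 — sig = ⟨2 | 0⟩
  • {1,4}:  v_{1} + v_{4} = v_{7} — sig = ⟨2 | 1⟩
  • {1,5}:  v_{1} + v_{5} = v_{2} — sig = ⟨2 | 1⟩
  • {2,5}:  v_{2} + v_{5} = v_{3} — sig = ⟨2 | 1⟩
  • {2,6}:  v_{2} + v_{6} = v_{7} — sig = ⟨2 | 1⟩
  • {2,7}:  v_{2} + v_{7} = v_{1} — sig = ⟨2 | 1⟩
  • {2,8}:  v_{2} + v_{8} = v_{6} — sig = ⟨2 | 1⟩
  • {3,4}:  v_{3} + v_{4} = v_{5} — sig = ⟨2 | 1⟩
  • {3,7}:  v_{3} + v_{7} = v_{2} — sig = ⟨2 | 1⟩
  • {3,8}:  v_{3} + v_{8} = v_{4} — sig = ⟨2 | 1⟩
  • {4,6}:  v_{4} + v_{6} = v_{8} — sig = ⟨2 | 1⟩
  • {4,7}:  v_{4} + v_{7} = v_{6} — sig = ⟨2 | 1⟩
  • {5,6}:  v_{5} + v_{6} = v_{4} — sig = ⟨2 | 1⟩
  • {1,8}:  v_{1} + v_{8} = v_{6} + v_{7} — sig = ⟨2 | 1 1⟩
  • {1,3}:  v_{1} + v_{3} = 2·v_{2} — sig = ⟨2 | 2⟩
  • {1,6}:  v_{1} + v_{6} = 2·v_{7} — sig = ⟨2 | 2⟩
  • {5,8}:  v_{5} + v_{8} = 2·v_{4} — sig = ⟨2 | 2⟩
  • {7,8}:  v_{7} + v_{8} = 2·v_{6} — sig = ⟨2 | 2⟩

Sorted signature multiset PRS(X):
    ⟨2 | 0⟩
    ⟨2 | 0⟩
    ⟨2 | 0⟩
    ⟨2 | 1⟩
    ⟨2 | 1⟩
    ⟨2 | 1⟩
    ⟨2 | 1⟩
    ⟨2 | 1⟩
    ⟨2 | 1⟩
    ⟨2 | 1⟩
    ⟨2 | 1⟩
    ⟨2 | 1⟩
    ⟨2 | 1⟩
    ⟨2 | 1⟩
    ⟨2 | 1⟩
    ⟨2 | 1 1⟩
    ⟨2 | 2⟩
    ⟨2 | 2⟩
    ⟨2 | 2⟩
    ⟨2 | 2⟩


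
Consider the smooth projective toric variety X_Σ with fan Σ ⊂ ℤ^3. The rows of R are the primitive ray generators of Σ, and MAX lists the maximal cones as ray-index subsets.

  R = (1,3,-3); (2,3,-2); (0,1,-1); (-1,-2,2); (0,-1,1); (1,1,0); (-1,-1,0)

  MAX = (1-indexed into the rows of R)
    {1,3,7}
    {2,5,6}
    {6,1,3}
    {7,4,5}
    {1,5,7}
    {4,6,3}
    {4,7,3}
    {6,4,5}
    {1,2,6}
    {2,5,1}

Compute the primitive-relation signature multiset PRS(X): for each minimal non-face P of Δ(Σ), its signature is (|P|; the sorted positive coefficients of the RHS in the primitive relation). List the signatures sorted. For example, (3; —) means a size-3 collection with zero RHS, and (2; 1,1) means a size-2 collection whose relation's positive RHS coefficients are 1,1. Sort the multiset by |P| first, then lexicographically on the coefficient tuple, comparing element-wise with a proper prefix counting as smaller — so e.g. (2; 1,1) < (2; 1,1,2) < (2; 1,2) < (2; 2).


Minimal non-faces — 7 found among 7 rays, 10 max cones:

  {3,5}:  v_{3} + v_{5} = 0  ⟹  sig = (2; —)
  {6,7}:  v_{6} + v_{7} = 0  ⟹  sig = (2; —)
  {1,4}:  v_{1} + v_{4} = v_{3}  ⟹  sig = (2; 1)
  {2,4}:  v_{2} + v_{4} = v_{6}  ⟹  sig = (2; 1)
  {2,3}:  v_{2} + v_{3} = v_{1} + v_{6}  ⟹  sig = (2; 1,1)
  {2,7}:  v_{2} + v_{7} = v_{1} + v_{5}  ⟹  sig = (2; 1,1)
  {1,5,6}:  v_{1} + v_{5} + v_{6} = v_{2}  ⟹  sig = (3; 1)

Signatures (|P|; sorted positive RHS coefficients), sorted:
    (2; —)
    (2; —)
    (2; 1)
    (2; 1)
    (2; 1,1)
    (2; 1,1)
    (3; 1)


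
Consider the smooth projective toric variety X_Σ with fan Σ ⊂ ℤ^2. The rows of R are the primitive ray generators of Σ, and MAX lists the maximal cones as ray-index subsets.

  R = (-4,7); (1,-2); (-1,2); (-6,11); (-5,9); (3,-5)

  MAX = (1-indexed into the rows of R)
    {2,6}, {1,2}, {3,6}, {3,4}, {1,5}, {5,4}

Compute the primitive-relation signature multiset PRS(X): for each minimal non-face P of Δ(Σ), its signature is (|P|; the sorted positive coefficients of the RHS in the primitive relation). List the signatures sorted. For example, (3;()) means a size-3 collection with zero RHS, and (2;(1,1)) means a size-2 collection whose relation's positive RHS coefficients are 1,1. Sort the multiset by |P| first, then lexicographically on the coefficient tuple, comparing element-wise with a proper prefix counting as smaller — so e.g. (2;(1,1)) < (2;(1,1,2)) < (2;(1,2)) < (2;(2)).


9 minimal non-faces of Δ(Σ) (on 6 rays):

  • {2,3}:  v_{2} + v_{3} = 0 ; sig = (2;())
  • {1,3}:  v_{1} + v_{3} = v_{5} ; sig = (2;(1))
  • {1,6}:  v_{1} + v_{6} = v_{3} ; sig = (2;(1))
  • {2,4}:  v_{2} + v_{4} = v_{5} ; sig = (2;(1))
  • {2,5}:  v_{2} + v_{5} = v_{1} ; sig = (2;(1))
  • {3,5}:  v_{3} + v_{5} = v_{4} ; sig = (2;(1))
  • {1,4}:  v_{1} + v_{4} = 2·v_{5} ; sig = (2;(2))
  • {5,6}:  v_{5} + v_{6} = 2·v_{3} ; sig = (2;(2))
  • {4,6}:  v_{4} + v_{6} = 3·v_{3} ; sig = (2;(3))

Hence PRS(X_Σ) =
    (2;())
    (2;(1))
    (2;(1))
    (2;(1))
    (2;(1))
    (2;(1))
    (2;(2))
    (2;(2))
    (2;(3))


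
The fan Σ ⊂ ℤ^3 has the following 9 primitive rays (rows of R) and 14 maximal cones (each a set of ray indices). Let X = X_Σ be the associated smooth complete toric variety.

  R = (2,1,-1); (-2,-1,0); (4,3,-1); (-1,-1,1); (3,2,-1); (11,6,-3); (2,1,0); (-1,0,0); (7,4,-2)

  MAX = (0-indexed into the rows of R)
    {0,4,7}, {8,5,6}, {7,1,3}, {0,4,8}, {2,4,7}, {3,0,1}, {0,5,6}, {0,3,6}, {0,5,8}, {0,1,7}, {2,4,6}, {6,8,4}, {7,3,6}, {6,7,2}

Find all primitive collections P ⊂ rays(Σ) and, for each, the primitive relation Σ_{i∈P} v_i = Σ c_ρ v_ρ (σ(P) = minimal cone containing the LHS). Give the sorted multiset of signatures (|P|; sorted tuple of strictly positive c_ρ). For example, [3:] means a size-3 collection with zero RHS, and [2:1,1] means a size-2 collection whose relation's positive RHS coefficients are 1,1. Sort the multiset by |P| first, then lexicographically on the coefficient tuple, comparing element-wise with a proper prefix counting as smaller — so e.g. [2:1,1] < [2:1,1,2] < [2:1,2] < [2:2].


The 20 primitive collections of Σ (r=9, n=3):

  P = {1,6}:  v_{1} + v_{6} = 0  so sig = [2:]
  P = {3,4}:  v_{3} + v_{4} = v_{6}  so sig = [2:1]
  P = {1,2}:  v_{1} + v_{2} = v_{4} + v_{7}  so sig = [2:1,1]
  P = {1,4}:  v_{1} + v_{4} = v_{0} + v_{7}  so sig = [2:1,1]
  P = {1,5}:  v_{1} + v_{5} = v_{0} + v_{8}  so sig = [2:1,1]
  P = {1,8}:  v_{1} + v_{8} = v_{0} + v_{4}  so sig = [2:1,1]
  P = {5,7}:  v_{5} + v_{7} = v_{4} + v_{8}  so sig = [2:1,1]
  P = {2,5}:  v_{2} + v_{5} = 2·v_{4} + v_{6} + v_{8}  so sig = [2:1,1,2]
  P = {2,3}:  v_{2} + v_{3} = 2·v_{6} + v_{7}  so sig = [2:1,2]
  P = {3,8}:  v_{3} + v_{8} = v_{0} + 2·v_{6}  so sig = [2:1,2]
  P = {2,8}:  v_{2} + v_{8} = 3·v_{4} + v_{6}  so sig = [2:1,3]
  P = {0,2}:  v_{0} + v_{2} = 2·v_{4}  so sig = [2:2]
  P = {4,5}:  v_{4} + v_{5} = 2·v_{8}  so sig = [2:2]
  P = {7,8}:  v_{7} + v_{8} = 2·v_{4}  so sig = [2:2]
  P = {3,5}:  v_{3} + v_{5} = 2·v_{0} + 3·v_{6}  so sig = [2:2,3]
  P = {0,3,7}:  v_{0} + v_{3} + v_{7} = 0  so sig = [3:]
  P = {0,4,6}:  v_{0} + v_{4} + v_{6} = v_{8}  so sig = [3:1]
  P = {0,6,7}:  v_{0} + v_{6} + v_{7} = v_{4}  so sig = [3:1]
  P = {0,6,8}:  v_{0} + v_{6} + v_{8} = v_{5}  so sig = [3:1]
  P = {4,6,7}:  v_{4} + v_{6} + v_{7} = v_{2}  so sig = [3:1]

Sorted signature multiset PRS(X):
    [2:]
    [2:1]
    [2:1,1]
    [2:1,1]
    [2:1,1]
    [2:1,1]
    [2:1,1]
    [2:1,1,2]
    [2:1,2]
    [2:1,2]
    [2:1,3]
    [2:2]
    [2:2]
    [2:2]
    [2:2,3]
    [3:]
    [3:1]
    [3:1]
    [3:1]
    [3:1]


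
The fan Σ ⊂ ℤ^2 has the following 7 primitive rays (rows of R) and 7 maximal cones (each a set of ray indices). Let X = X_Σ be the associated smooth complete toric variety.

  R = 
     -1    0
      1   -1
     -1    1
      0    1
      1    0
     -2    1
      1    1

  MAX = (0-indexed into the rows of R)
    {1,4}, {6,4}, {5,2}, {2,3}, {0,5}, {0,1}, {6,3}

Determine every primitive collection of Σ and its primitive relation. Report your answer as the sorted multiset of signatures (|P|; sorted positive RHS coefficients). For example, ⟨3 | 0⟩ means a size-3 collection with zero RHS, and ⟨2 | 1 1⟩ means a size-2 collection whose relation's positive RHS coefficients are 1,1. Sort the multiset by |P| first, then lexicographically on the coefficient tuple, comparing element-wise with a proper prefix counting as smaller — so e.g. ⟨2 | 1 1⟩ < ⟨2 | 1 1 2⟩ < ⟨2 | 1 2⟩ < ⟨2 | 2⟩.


Δ(Σ) — 7 vertices, 14 min non-faces:

  P={0,4}:  v_{0} + v_{4} = 0 — sig = ⟨2 | 0⟩
  P={1,2}:  v_{1} + v_{2} = 0 — sig = ⟨2 | 0⟩
  P={0,2}:  v_{0} + v_{2} = v_{5} — sig = ⟨2 | 1⟩
  P={0,3}:  v_{0} + v_{3} = v_{2} — sig = ⟨2 | 1⟩
  P={0,6}:  v_{0} + v_{6} = v_{3} — sig = ⟨2 | 1⟩
  P={1,3}:  v_{1} + v_{3} = v_{4} — sig = ⟨2 | 1⟩
  P={1,5}:  v_{1} + v_{5} = v_{0} — sig = ⟨2 | 1⟩
  P={2,4}:  v_{2} + v_{4} = v_{3} — sig = ⟨2 | 1⟩
  P={3,4}:  v_{3} + v_{4} = v_{6} — sig = ⟨2 | 1⟩
  P={4,5}:  v_{4} + v_{5} = v_{2} — sig = ⟨2 | 1⟩
  P={5,6}:  v_{5} + v_{6} = v_{2} + v_{3} — sig = ⟨2 | 1 1⟩
  P={1,6}:  v_{1} + v_{6} = 2·v_{4} — sig = ⟨2 | 2⟩
  P={2,6}:  v_{2} + v_{6} = 2·v_{3} — sig = ⟨2 | 2⟩
  P={3,5}:  v_{3} + v_{5} = 2·v_{2} — sig = ⟨2 | 2⟩

so the primitive-relation signature multiset is
[⟨2 | 0⟩, ⟨2 | 0⟩, ⟨2 | 1⟩, ⟨2 | 1⟩, ⟨2 | 1⟩, ⟨2 | 1⟩, ⟨2 | 1⟩, ⟨2 | 1⟩, ⟨2 | 1⟩, ⟨2 | 1⟩, ⟨2 | 1 1⟩, ⟨2 | 2⟩, ⟨2 | 2⟩, ⟨2 | 2⟩]


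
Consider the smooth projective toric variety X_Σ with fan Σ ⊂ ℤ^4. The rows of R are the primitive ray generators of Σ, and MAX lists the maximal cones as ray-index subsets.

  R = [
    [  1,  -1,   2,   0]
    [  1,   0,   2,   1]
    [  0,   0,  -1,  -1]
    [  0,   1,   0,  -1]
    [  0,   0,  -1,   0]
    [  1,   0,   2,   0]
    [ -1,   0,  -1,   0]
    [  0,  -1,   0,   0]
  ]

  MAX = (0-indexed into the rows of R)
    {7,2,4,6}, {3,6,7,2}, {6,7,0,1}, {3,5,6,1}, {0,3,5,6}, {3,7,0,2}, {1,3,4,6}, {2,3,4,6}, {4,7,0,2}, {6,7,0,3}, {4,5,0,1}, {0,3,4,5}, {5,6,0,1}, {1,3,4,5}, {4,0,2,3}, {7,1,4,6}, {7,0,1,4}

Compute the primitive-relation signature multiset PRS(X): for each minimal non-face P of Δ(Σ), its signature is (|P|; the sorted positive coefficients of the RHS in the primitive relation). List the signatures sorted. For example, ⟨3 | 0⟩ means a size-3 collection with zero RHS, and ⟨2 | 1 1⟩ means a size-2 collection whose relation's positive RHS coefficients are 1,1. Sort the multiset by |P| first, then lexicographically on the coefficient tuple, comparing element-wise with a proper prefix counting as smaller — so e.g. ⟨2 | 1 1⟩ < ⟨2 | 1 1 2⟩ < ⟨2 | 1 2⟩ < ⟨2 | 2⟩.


The 9 primitive collections of Σ (r=8, n=4):

  • {5,7}:  v_{5} + v_{7} = v_{0} — sig = ⟨2 | 1⟩
  • {1,2}:  v_{1} + v_{2} = v_{4} + v_{5} — sig = ⟨2 | 1 1⟩
  • {2,5}:  v_{2} + v_{5} = v_{0} + v_{3} + v_{4} — sig = ⟨2 | 1 1 1⟩
  • {4,5,6}:  v_{4} + v_{5} + v_{6} = 0 — sig = ⟨3 | 0⟩
  • {0,4,6}:  v_{0} + v_{4} + v_{6} = v_{7} — sig = ⟨3 | 1⟩
  • {1,3,7}:  v_{1} + v_{3} + v_{7} = v_{5} — sig = ⟨3 | 1⟩
  • {3,4,7}:  v_{3} + v_{4} + v_{7} = v_{2} — sig = ⟨3 | 1⟩
  • {0,2,6}:  v_{0} + v_{2} + v_{6} = v_{3} + 2·v_{7} — sig = ⟨3 | 1 2⟩
  • {0,1,3}:  v_{0} + v_{1} + v_{3} = 2·v_{5} — sig = ⟨3 | 2⟩

Sorted signature multiset PRS(X):
    |P|=2: 3 collections, coeffs (1), (1,1), (1,1,1)
    |P|=3: 6 collections, coeffs (), (1), (1), (1), (1,2), (2)


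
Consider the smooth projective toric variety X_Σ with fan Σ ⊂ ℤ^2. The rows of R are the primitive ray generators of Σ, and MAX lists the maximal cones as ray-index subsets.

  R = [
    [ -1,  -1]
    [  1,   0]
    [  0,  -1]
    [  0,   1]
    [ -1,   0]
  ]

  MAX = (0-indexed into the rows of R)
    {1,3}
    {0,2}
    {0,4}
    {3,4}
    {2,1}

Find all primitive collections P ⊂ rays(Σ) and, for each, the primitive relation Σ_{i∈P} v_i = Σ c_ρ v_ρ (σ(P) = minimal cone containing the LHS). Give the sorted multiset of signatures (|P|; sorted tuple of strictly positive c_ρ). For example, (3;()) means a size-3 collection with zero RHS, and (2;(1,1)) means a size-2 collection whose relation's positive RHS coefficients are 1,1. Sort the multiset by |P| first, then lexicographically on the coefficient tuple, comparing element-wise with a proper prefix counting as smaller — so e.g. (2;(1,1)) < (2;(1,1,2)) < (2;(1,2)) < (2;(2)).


Minimal non-faces — 5 found among 5 rays, 5 max cones:

  {1,4}:  v_{1} + v_{4} = 0  ⟹  sig = (2;())
  {2,3}:  v_{2} + v_{3} = 0  ⟹  sig = (2;())
  {0,1}:  v_{0} + v_{1} = v_{2}  ⟹  sig = (2;(1))
  {0,3}:  v_{0} + v_{3} = v_{4}  ⟹  sig = (2;(1))
  {2,4}:  v_{2} + v_{4} = v_{0}  ⟹  sig = (2;(1))

Hence PRS(X_Σ) =
    (2;())
    (2;())
    (2;(1))
    (2;(1))
    (2;(1))
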